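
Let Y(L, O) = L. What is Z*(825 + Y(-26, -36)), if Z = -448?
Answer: -357952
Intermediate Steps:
Z*(825 + Y(-26, -36)) = -448*(825 - 26) = -448*799 = -357952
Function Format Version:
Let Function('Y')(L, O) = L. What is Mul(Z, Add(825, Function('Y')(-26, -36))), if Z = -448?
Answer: -357952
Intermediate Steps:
Mul(Z, Add(825, Function('Y')(-26, -36))) = Mul(-448, Add(825, -26)) = Mul(-448, 799) = -357952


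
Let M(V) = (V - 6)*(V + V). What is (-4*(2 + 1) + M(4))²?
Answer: 784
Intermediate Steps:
M(V) = 2*V*(-6 + V) (M(V) = (-6 + V)*(2*V) = 2*V*(-6 + V))
(-4*(2 + 1) + M(4))² = (-4*(2 + 1) + 2*4*(-6 + 4))² = (-4*3 + 2*4*(-2))² = (-12 - 16)² = (-28)² = 784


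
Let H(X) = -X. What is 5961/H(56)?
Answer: -5961/56 ≈ -106.45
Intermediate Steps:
5961/H(56) = 5961/((-1*56)) = 5961/(-56) = 5961*(-1/56) = -5961/56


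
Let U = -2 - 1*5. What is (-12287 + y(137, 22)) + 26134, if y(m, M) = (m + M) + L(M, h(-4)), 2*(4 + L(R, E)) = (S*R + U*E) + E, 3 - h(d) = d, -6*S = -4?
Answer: 41965/3 ≈ 13988.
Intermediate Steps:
S = ⅔ (S = -⅙*(-4) = ⅔ ≈ 0.66667)
h(d) = 3 - d
U = -7 (U = -2 - 5 = -7)
L(R, E) = -4 - 3*E + R/3 (L(R, E) = -4 + ((2*R/3 - 7*E) + E)/2 = -4 + ((-7*E + 2*R/3) + E)/2 = -4 + (-6*E + 2*R/3)/2 = -4 + (-3*E + R/3) = -4 - 3*E + R/3)
y(m, M) = -25 + m + 4*M/3 (y(m, M) = (m + M) + (-4 - 3*(3 - 1*(-4)) + M/3) = (M + m) + (-4 - 3*(3 + 4) + M/3) = (M + m) + (-4 - 3*7 + M/3) = (M + m) + (-4 - 21 + M/3) = (M + m) + (-25 + M/3) = -25 + m + 4*M/3)
(-12287 + y(137, 22)) + 26134 = (-12287 + (-25 + 137 + (4/3)*22)) + 26134 = (-12287 + (-25 + 137 + 88/3)) + 26134 = (-12287 + 424/3) + 26134 = -36437/3 + 26134 = 41965/3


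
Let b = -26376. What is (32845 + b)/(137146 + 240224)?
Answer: 6469/377370 ≈ 0.017142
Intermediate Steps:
(32845 + b)/(137146 + 240224) = (32845 - 26376)/(137146 + 240224) = 6469/377370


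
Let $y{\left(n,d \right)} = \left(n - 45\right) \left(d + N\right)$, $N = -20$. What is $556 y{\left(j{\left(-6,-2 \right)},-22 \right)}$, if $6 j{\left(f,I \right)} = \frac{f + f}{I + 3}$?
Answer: $1097544$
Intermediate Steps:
$j{\left(f,I \right)} = \frac{f}{3 \left(3 + I\right)}$ ($j{\left(f,I \right)} = \frac{\left(f + f\right) \frac{1}{I + 3}}{6} = \frac{2 f \frac{1}{3 + I}}{6} = \frac{f}{3 \left(3 + I\right)}$)
$y{\left(n,d \right)} = \left(-45 + n\right) \left(-20 + d\right)$ ($y{\left(n,d \right)} = \left(n - 45\right) \left(d - 20\right) = \left(-45 + n\right) \left(-20 + d\right)$)
$556 y{\left(j{\left(-6,-2 \right)},-22 \right)} = 556 \left(900 - -990 - 20 \cdot \frac{1}{3} \left(-6\right) \frac{1}{3 - 2} - 22 \cdot \frac{1}{3} \left(-6\right) \frac{1}{3 - 2}\right) = 556 \left(900 + 990 - 20 \cdot \frac{1}{3} \left(-6\right) 1^{-1} - 22 \cdot \frac{1}{3} \left(-6\right) 1^{-1}\right) = 556 \left(900 + 990 - 20 \cdot \frac{1}{3} \left(-6\right) 1 - 22 \cdot \frac{1}{3} \left(-6\right) 1\right) = 556 \left(900 + 990 - -40 - -44\right) = 556 \left(900 + 990 + 40 + 44\right) = 556 \cdot 1974 = 1097544$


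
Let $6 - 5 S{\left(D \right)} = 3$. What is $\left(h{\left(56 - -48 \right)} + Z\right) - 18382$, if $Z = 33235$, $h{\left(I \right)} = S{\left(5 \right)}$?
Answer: $\frac{74268}{5} \approx 14854.0$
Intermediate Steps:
$S{\left(D \right)} = \frac{3}{5}$ ($S{\left(D \right)} = \frac{6}{5} - \frac{3}{5} = \frac{3}{5}$)
$h{\left(I \right)} = \frac{3}{5}$
$\left(h{\left(56 - -48 \right)} + Z\right) - 18382 = \left(\frac{3}{5} + 33235\right) - 18382 = \frac{166178}{5} - 18382 = \frac{74268}{5}$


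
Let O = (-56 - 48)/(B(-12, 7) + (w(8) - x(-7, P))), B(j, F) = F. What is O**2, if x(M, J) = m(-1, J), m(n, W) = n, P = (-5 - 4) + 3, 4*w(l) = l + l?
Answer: 676/9 ≈ 75.111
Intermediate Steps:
w(l) = l/2 (w(l) = (l + l)/4 = (2*l)/4 = l/2)
P = -6 (P = -9 + 3 = -6)
x(M, J) = -1
O = -26/3 (O = (-56 - 48)/(7 + ((1/2)*8 - 1*(-1))) = -104/(7 + (4 + 1)) = -104/(7 + 5) = -104/12 = -104*1/12 = -26/3 ≈ -8.6667)
O**2 = (-26/3)**2 = 676/9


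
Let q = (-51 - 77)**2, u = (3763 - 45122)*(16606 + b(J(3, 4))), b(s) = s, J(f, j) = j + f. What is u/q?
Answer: -687097067/16384 ≈ -41937.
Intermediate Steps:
J(f, j) = f + j
u = -687097067 (u = (3763 - 45122)*(16606 + (3 + 4)) = -41359*(16606 + 7) = -41359*16613 = -687097067)
q = 16384 (q = (-128)**2 = 16384)
u/q = -687097067/16384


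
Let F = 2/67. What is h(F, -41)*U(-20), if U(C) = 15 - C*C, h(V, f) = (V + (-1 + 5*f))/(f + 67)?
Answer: 2656500/871 ≈ 3049.9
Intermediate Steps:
F = 2/67 (F = 2*(1/67) = 2/67 ≈ 0.029851)
h(V, f) = (-1 + V + 5*f)/(67 + f)
U(C) = 15 - C²
h(F, -41)*U(-20) = ((-1 + 2/67 + 5*(-41))/(67 - 41))*(15 - 1*(-20)²) = ((-1 + 2/67 - 205)/26)*(15 - 1*400) = ((1/26)*(-13800/67))*(15 - 400) = -6900/871*(-385) = 2656500/871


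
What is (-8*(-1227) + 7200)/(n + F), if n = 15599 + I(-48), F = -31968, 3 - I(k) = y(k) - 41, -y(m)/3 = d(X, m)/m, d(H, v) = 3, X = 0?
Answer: -272256/261203 ≈ -1.0423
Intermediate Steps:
y(m) = -9/m
I(k) = 44 + 9/k (I(k) = 3 - (-9/k - 41) = 3 - (-41 - 9/k) = 3 + (41 + 9/k) = 44 + 9/k)
n = 250285/16 (n = 15599 + (44 + 9/(-48)) = 15599 + (44 + 9*(-1/48)) = 15599 + (44 - 3/16) = 15599 + 701/16 = 250285/16 ≈ 15643.)
(-8*(-1227) + 7200)/(n + F) = (-8*(-1227) + 7200)/(250285/16 - 31968) = (9816 + 7200)/(-261203/16) = 17016*(-16/261203) = -272256/261203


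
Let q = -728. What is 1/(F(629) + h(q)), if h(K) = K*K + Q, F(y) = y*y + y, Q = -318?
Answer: 1/925936 ≈ 1.0800e-6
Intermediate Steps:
F(y) = y + y² (F(y) = y² + y = y + y²)
h(K) = -318 + K² (h(K) = K*K - 318 = K² - 318 = -318 + K²)
1/(F(629) + h(q)) = 1/(629*(1 + 629) + (-318 + (-728)²)) = 1/(629*630 + (-318 + 529984)) = 1/(396270 + 529666) = 1/925936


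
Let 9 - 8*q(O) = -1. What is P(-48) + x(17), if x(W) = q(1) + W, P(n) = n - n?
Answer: 73/4 ≈ 18.250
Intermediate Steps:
P(n) = 0
q(O) = 5/4 (q(O) = 9/8 - 1/8*(-1) = 9/8 + 1/8 = 5/4)
x(W) = 5/4 + W
P(-48) + x(17) = 0 + (5/4 + 17) = 0 + 73/4 = 73/4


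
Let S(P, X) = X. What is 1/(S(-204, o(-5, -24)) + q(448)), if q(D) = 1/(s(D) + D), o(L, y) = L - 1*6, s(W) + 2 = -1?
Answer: -445/4894 ≈ -0.090928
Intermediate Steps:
s(W) = -3 (s(W) = -2 - 1 = -3)
o(L, y) = -6 + L (o(L, y) = L - 6 = -6 + L)
q(D) = 1/(-3 + D)
1/(S(-204, o(-5, -24)) + q(448)) = 1/((-6 - 5) + 1/(-3 + 448)) = 1/(-11 + 1/445) = 1/(-4894/445) = -445/4894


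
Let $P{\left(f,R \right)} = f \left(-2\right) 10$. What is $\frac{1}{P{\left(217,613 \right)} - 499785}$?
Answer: $- \frac{1}{504125} \approx -1.9836 \cdot 10^{-6}$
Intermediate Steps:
$P{\left(f,R \right)} = - 20 f$ ($P{\left(f,R \right)} = - 2 f 10 = - 20 f$)
$\frac{1}{P{\left(217,613 \right)} - 499785} = \frac{1}{\left(-20\right) 217 - 499785} = \frac{1}{-4340 - 499785} = \frac{1}{-504125} = - \frac{1}{504125}$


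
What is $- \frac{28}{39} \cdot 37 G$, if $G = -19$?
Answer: $\frac{19684}{39} \approx 504.72$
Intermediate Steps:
$- \frac{28}{39} \cdot 37 G = - \frac{28}{39} \cdot 37 \left(-19\right) = \left(-28\right) \frac{1}{39} \cdot 37 \left(-19\right) = \left(- \frac{28}{39}\right) 37 \left(-19\right) = \left(- \frac{1036}{39}\right) \left(-19\right) = \frac{19684}{39}$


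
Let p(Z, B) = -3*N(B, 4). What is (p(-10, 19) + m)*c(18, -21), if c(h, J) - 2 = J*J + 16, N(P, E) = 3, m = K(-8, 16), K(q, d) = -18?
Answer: -12393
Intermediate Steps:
m = -18
p(Z, B) = -9 (p(Z, B) = -3*3 = -9)
c(h, J) = 18 + J² (c(h, J) = 2 + (J*J + 16) = 2 + (J² + 16) = 2 + (16 + J²) = 18 + J²)
(p(-10, 19) + m)*c(18, -21) = (-9 - 18)*(18 + (-21)²) = -27*(18 + 441) = -27*459 = -12393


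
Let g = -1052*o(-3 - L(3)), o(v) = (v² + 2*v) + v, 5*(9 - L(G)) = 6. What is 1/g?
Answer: -25/2215512 ≈ -1.1284e-5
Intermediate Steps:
L(G) = 39/5 (L(G) = 9 - ⅕*6 = 9 - 6/5 = 39/5)
o(v) = v² + 3*v
g = -2215512/25 (g = -1052*(-3 - 1*39/5)*(3 + (-3 - 1*39/5)) = -1052*(-3 - 39/5)*(3 + (-3 - 39/5)) = -(-56808)*(3 - 54/5)/5 = -(-56808)*(-39)/(5*5) = -1052*2106/25 = -2215512/25 ≈ -88621.)
1/g = 1/(-2215512/25) = -25/2215512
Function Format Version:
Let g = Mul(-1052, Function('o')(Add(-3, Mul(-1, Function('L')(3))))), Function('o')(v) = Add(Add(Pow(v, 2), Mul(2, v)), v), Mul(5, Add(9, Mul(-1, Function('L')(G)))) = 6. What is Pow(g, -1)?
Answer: Rational(-25, 2215512) ≈ -1.1284e-5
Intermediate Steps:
Function('L')(G) = Rational(39, 5) (Function('L')(G) = Add(9, Mul(Rational(-1, 5), 6)) = Add(9, Rational(-6, 5)) = Rational(39, 5))
Function('o')(v) = Add(Pow(v, 2), Mul(3, v))
g = Rational(-2215512, 25) (g = Mul(-1052, Mul(Add(-3, Mul(-1, Rational(39, 5))), Add(3, Add(-3, Mul(-1, Rational(39, 5)))))) = Mul(-1052, Mul(Add(-3, Rational(-39, 5)), Add(3, Add(-3, Rational(-39, 5))))) = Mul(-1052, Mul(Rational(-54, 5), Add(3, Rational(-54, 5)))) = Mul(-1052, Mul(Rational(-54, 5), Rational(-39, 5))) = Mul(-1052, Rational(2106, 25)) = Rational(-2215512, 25) ≈ -88621.)
Pow(g, -1) = Pow(Rational(-2215512, 25), -1) = Rational(-25, 2215512)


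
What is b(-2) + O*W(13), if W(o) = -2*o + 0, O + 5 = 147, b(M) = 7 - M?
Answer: -3683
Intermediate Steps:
O = 142 (O = -5 + 147 = 142)
W(o) = -2*o
b(-2) + O*W(13) = (7 - 1*(-2)) + 142*(-2*13) = (7 + 2) + 142*(-26) = 9 - 3692 = -3683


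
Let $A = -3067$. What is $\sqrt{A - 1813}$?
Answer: $4 i \sqrt{305} \approx 69.857 i$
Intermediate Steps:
$\sqrt{A - 1813} = \sqrt{-3067 - 1813} = \sqrt{-4880} = 4 i \sqrt{305}$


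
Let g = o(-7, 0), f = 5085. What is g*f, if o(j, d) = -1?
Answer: -5085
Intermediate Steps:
g = -1
g*f = -1*5085 = -5085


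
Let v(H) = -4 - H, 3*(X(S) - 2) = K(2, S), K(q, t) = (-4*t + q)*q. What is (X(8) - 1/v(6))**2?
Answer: 32041/100 ≈ 320.41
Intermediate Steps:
K(q, t) = q*(q - 4*t) (K(q, t) = (q - 4*t)*q = q*(q - 4*t))
X(S) = 10/3 - 8*S/3 (X(S) = 2 + (2*(2 - 4*S))/3 = 2 + (4 - 8*S)/3 = 2 + (4/3 - 8*S/3) = 10/3 - 8*S/3)
(X(8) - 1/v(6))**2 = ((10/3 - 8/3*8) - 1/(-4 - 1*6))**2 = ((10/3 - 64/3) - 1/(-4 - 6))**2 = (-18 - 1/(-10))**2 = (-18 - 1*(-1/10))**2 = (-18 + 1/10)**2 = (-179/10)**2 = 32041/100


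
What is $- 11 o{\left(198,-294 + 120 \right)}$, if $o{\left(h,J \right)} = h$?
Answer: $-2178$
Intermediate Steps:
$- 11 o{\left(198,-294 + 120 \right)} = \left(-11\right) 198 = -2178$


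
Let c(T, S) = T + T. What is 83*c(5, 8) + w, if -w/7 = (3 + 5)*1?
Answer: 774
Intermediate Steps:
c(T, S) = 2*T
w = -56 (w = -7*(3 + 5) = -56 ≈ -56.000)
83*c(5, 8) + w = 83*(2*5) - 56 = 83*10 - 56 = 830 - 56 = 774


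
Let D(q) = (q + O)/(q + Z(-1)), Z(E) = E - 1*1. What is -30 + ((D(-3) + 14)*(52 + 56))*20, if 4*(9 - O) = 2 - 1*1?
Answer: 27726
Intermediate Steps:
O = 35/4 (O = 9 - (2 - 1*1)/4 = 9 - (2 - 1)/4 = 9 - 1/4*1 = 9 - 1/4 = 35/4 ≈ 8.7500)
Z(E) = -1 + E (Z(E) = E - 1 = -1 + E)
D(q) = (35/4 + q)/(-2 + q) (D(q) = (q + 35/4)/(q + (-1 - 1)) = (35/4 + q)/(q - 2) = (35/4 + q)/(-2 + q))
-30 + ((D(-3) + 14)*(52 + 56))*20 = -30 + (((35/4 - 3)/(-2 - 3) + 14)*(52 + 56))*20 = -30 + (((23/4)/(-5) + 14)*108)*20 = -30 + ((-1/5*23/4 + 14)*108)*20 = -30 + ((-23/20 + 14)*108)*20 = -30 + ((257/20)*108)*20 = -30 + (6939/5)*20 = -30 + 27756 = 27726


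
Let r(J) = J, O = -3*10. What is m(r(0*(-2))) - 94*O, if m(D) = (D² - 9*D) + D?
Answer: 2820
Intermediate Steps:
O = -30
m(D) = D² - 8*D
m(r(0*(-2))) - 94*O = (0*(-2))*(-8 + 0*(-2)) - 94*(-30) = 0*(-8 + 0) + 2820 = 0*(-8) + 2820 = 0 + 2820 = 2820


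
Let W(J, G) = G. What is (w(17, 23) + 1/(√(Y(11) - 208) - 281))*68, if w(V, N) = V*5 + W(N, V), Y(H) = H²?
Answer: 137064455/19762 - 17*I*√87/19762 ≈ 6935.8 - 0.0080238*I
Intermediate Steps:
w(V, N) = 6*V (w(V, N) = V*5 + V = 5*V + V = 6*V)
(w(17, 23) + 1/(√(Y(11) - 208) - 281))*68 = (6*17 + 1/(√(11² - 208) - 281))*68 = (102 + 1/(√(121 - 208) - 281))*68 = (102 + 1/(√(-87) - 281))*68 = (102 + 1/(I*√87 - 281))*68 = (102 + 1/(-281 + I*√87))*68 = 6936 + 68/(-281 + I*√87)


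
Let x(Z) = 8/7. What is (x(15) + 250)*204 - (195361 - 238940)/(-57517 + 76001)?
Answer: 6629258941/129388 ≈ 51236.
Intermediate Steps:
x(Z) = 8/7 (x(Z) = 8*(⅐) = 8/7)
(x(15) + 250)*204 - (195361 - 238940)/(-57517 + 76001) = (8/7 + 250)*204 - (195361 - 238940)/(-57517 + 76001) = (1758/7)*204 - (-43579)/18484 = 358632/7 - (-43579)/18484 = 358632/7 - 1*(-43579/18484) = 358632/7 + 43579/18484 = 6629258941/129388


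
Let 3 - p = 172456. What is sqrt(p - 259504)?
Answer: I*sqrt(431957) ≈ 657.23*I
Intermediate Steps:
p = -172453 (p = 3 - 1*172456 = 3 - 172456 = -172453)
sqrt(p - 259504) = sqrt(-172453 - 259504) = sqrt(-431957) = I*sqrt(431957)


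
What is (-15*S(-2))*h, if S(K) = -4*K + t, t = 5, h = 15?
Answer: -2925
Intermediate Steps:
S(K) = 5 - 4*K (S(K) = -4*K + 5 = 5 - 4*K)
(-15*S(-2))*h = -15*(5 - 4*(-2))*15 = -15*(5 + 8)*15 = -15*13*15 = -195*15 = -2925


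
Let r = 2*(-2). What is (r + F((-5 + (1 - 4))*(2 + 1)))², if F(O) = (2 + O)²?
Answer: 230400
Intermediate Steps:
r = -4
(r + F((-5 + (1 - 4))*(2 + 1)))² = (-4 + (2 + (-5 + (1 - 4))*(2 + 1))²)² = (-4 + (2 + (-5 - 3)*3)²)² = (-4 + (2 - 8*3)²)² = (-4 + (2 - 24)²)² = (-4 + (-22)²)² = (-4 + 484)² = 480² = 230400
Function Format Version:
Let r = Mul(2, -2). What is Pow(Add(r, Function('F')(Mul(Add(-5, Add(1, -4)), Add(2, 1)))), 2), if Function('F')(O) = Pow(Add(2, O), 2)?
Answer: 230400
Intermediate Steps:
r = -4
Pow(Add(r, Function('F')(Mul(Add(-5, Add(1, -4)), Add(2, 1)))), 2) = Pow(Add(-4, Pow(Add(2, Mul(Add(-5, Add(1, -4)), Add(2, 1))), 2)), 2) = Pow(Add(-4, Pow(Add(2, Mul(Add(-5, -3), 3)), 2)), 2) = Pow(Add(-4, Pow(Add(2, Mul(-8, 3)), 2)), 2) = Pow(Add(-4, Pow(Add(2, -24), 2)), 2) = Pow(Add(-4, Pow(-22, 2)), 2) = Pow(Add(-4, 484), 2) = Pow(480, 2) = 230400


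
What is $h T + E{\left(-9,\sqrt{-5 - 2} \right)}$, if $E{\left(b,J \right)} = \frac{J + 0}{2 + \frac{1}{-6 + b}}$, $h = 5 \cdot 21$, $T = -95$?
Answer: $-9975 + \frac{15 i \sqrt{7}}{29} \approx -9975.0 + 1.3685 i$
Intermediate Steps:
$h = 105$
$E{\left(b,J \right)} = \frac{J}{2 + \frac{1}{-6 + b}}$
$h T + E{\left(-9,\sqrt{-5 - 2} \right)} = 105 \left(-95\right) + \frac{\sqrt{-5 - 2} \left(-6 - 9\right)}{-11 + 2 \left(-9\right)} = -9975 + \sqrt{-7} \frac{1}{-11 - 18} \left(-15\right) = -9975 + i \sqrt{7} \frac{1}{-29} \left(-15\right) = -9975 + i \sqrt{7} \left(- \frac{1}{29}\right) \left(-15\right) = -9975 + \frac{15 i \sqrt{7}}{29}$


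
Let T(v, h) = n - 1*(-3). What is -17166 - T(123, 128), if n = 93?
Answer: -17262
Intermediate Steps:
T(v, h) = 96 (T(v, h) = 93 - 1*(-3) = 93 + 3 = 96)
-17166 - T(123, 128) = -17166 - 1*96 = -17166 - 96 = -17262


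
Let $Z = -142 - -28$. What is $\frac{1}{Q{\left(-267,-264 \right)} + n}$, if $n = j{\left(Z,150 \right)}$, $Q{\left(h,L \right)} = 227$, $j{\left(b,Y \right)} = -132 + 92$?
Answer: $\frac{1}{187} \approx 0.0053476$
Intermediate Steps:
$Z = -114$ ($Z = -142 + 28 = -114$)
$j{\left(b,Y \right)} = -40$
$n = -40$
$\frac{1}{Q{\left(-267,-264 \right)} + n} = \frac{1}{227 - 40} = \frac{1}{187}$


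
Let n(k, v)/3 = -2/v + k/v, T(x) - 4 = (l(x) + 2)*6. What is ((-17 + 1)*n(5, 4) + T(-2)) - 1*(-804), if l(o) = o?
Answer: 772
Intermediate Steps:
T(x) = 16 + 6*x (T(x) = 4 + (x + 2)*6 = 4 + (2 + x)*6 = 4 + (12 + 6*x) = 16 + 6*x)
n(k, v) = -6/v + 3*k/v (n(k, v) = 3*(-2/v + k/v) = -6/v + 3*k/v)
((-17 + 1)*n(5, 4) + T(-2)) - 1*(-804) = ((-17 + 1)*(3*(-2 + 5)/4) + (16 + 6*(-2))) - 1*(-804) = (-48*3/4 + (16 - 12)) + 804 = (-16*9/4 + 4) + 804 = (-36 + 4) + 804 = -32 + 804 = 772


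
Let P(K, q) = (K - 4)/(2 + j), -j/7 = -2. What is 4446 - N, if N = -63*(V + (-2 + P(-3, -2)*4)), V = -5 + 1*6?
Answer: 17091/4 ≈ 4272.8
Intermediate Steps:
j = 14 (j = -7*(-2) = 14)
P(K, q) = -1/4 + K/16 (P(K, q) = (K - 4)/(2 + 14) = (-4 + K)/16 = (-4 + K)*(1/16) = -1/4 + K/16)
V = 1 (V = -5 + 6 = 1)
N = 693/4 (N = -63*(1 + (-2 + (-1/4 + (1/16)*(-3))*4)) = -63*(1 + (-2 + (-1/4 - 3/16)*4)) = -63*(1 + (-2 - 7/16*4)) = -63*(1 + (-2 - 7/4)) = -63*(1 - 15/4) = -63*(-11/4) = 693/4 ≈ 173.25)
4446 - N = 4446 - 1*693/4 = 4446 - 693/4 = 17091/4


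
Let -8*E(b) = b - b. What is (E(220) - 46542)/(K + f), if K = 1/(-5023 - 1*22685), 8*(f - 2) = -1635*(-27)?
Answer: -2579171472/305903245 ≈ -8.4313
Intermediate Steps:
f = 44161/8 (f = 2 + (-1635*(-27))/8 = 2 + (⅛)*44145 = 2 + 44145/8 = 44161/8 ≈ 5520.1)
K = -1/27708 (K = 1/(-5023 - 22685) = 1/(-27708) = -1/27708 ≈ -3.6091e-5)
E(b) = 0 (E(b) = -(b - b)/8 = -⅛*0 = 0)
(E(220) - 46542)/(K + f) = (0 - 46542)/(-1/27708 + 44161/8) = -46542/305903245/55416 = -46542*55416/305903245 = -2579171472/305903245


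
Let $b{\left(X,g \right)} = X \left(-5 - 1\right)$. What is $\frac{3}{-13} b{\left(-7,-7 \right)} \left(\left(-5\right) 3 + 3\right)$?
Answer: $\frac{1512}{13} \approx 116.31$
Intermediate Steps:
$b{\left(X,g \right)} = - 6 X$ ($b{\left(X,g \right)} = X \left(-6\right) = - 6 X$)
$\frac{3}{-13} b{\left(-7,-7 \right)} \left(\left(-5\right) 3 + 3\right) = \frac{3}{-13} \left(\left(-6\right) \left(-7\right)\right) \left(\left(-5\right) 3 + 3\right) = 3 \left(- \frac{1}{13}\right) 42 \left(-15 + 3\right) = \left(- \frac{3}{13}\right) 42 \left(-12\right) = \left(- \frac{126}{13}\right) \left(-12\right) = \frac{1512}{13}$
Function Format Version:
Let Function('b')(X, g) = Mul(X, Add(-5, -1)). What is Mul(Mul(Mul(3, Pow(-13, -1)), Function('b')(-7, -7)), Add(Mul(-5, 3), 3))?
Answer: Rational(1512, 13) ≈ 116.31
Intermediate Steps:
Function('b')(X, g) = Mul(-6, X) (Function('b')(X, g) = Mul(X, -6) = Mul(-6, X))
Mul(Mul(Mul(3, Pow(-13, -1)), Function('b')(-7, -7)), Add(Mul(-5, 3), 3)) = Mul(Mul(Mul(3, Pow(-13, -1)), Mul(-6, -7)), Add(Mul(-5, 3), 3)) = Mul(Mul(Mul(3, Rational(-1, 13)), 42), Add(-15, 3)) = Mul(Mul(Rational(-3, 13), 42), -12) = Mul(Rational(-126, 13), -12) = Rational(1512, 13)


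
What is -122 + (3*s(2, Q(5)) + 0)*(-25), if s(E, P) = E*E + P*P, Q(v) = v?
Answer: -2297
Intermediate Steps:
s(E, P) = E**2 + P**2
-122 + (3*s(2, Q(5)) + 0)*(-25) = -122 + (3*(2**2 + 5**2) + 0)*(-25) = -122 + (3*(4 + 25) + 0)*(-25) = -122 + (3*29 + 0)*(-25) = -122 + (87 + 0)*(-25) = -122 + 87*(-25) = -122 - 2175 = -2297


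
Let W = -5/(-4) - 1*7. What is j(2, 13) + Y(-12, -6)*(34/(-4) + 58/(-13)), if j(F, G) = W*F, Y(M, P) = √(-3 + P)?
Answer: -23/2 - 1011*I/26 ≈ -11.5 - 38.885*I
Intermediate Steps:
W = -23/4 (W = -5*(-¼) - 7 = 5/4 - 7 = -23/4 ≈ -5.7500)
j(F, G) = -23*F/4
j(2, 13) + Y(-12, -6)*(34/(-4) + 58/(-13)) = -23/4*2 + √(-3 - 6)*(34/(-4) + 58/(-13)) = -23/2 + √(-9)*(34*(-¼) + 58*(-1/13)) = -23/2 + (3*I)*(-17/2 - 58/13) = -23/2 + (3*I)*(-337/26) = -23/2 - 1011*I/26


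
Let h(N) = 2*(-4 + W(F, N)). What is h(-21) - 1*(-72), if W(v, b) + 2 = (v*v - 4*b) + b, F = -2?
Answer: 194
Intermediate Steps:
W(v, b) = -2 + v**2 - 3*b (W(v, b) = -2 + ((v*v - 4*b) + b) = -2 + ((v**2 - 4*b) + b) = -2 + (v**2 - 3*b) = -2 + v**2 - 3*b)
h(N) = -4 - 6*N (h(N) = 2*(-4 + (-2 + (-2)**2 - 3*N)) = 2*(-4 + (-2 + 4 - 3*N)) = 2*(-4 + (2 - 3*N)) = 2*(-2 - 3*N) = -4 - 6*N)
h(-21) - 1*(-72) = (-4 - 6*(-21)) - 1*(-72) = (-4 + 126) + 72 = 122 + 72 = 194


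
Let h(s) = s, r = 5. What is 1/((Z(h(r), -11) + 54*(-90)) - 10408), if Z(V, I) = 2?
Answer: -1/15266 ≈ -6.5505e-5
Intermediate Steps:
1/((Z(h(r), -11) + 54*(-90)) - 10408) = 1/((2 + 54*(-90)) - 10408) = 1/((2 - 4860) - 10408) = 1/(-4858 - 10408) = 1/(-15266) = -1/15266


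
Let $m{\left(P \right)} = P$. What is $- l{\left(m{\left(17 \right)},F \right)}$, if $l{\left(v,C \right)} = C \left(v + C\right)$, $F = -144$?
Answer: $-18288$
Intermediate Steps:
$l{\left(v,C \right)} = C \left(C + v\right)$
$- l{\left(m{\left(17 \right)},F \right)} = - \left(-144\right) \left(-144 + 17\right) = - \left(-144\right) \left(-127\right) = \left(-1\right) 18288 = -18288$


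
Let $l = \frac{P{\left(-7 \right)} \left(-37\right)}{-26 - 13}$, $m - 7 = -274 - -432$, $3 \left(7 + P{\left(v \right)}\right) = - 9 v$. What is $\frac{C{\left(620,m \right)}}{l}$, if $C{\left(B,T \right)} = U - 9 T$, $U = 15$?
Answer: $- \frac{4095}{37} \approx -110.68$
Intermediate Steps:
$P{\left(v \right)} = -7 - 3 v$ ($P{\left(v \right)} = -7 + \frac{\left(-9\right) v}{3} = -7 - 3 v$)
$m = 165$ ($m = 7 - -158 = 7 + \left(-274 + 432\right) = 7 + 158 = 165$)
$C{\left(B,T \right)} = 15 - 9 T$
$l = \frac{518}{39}$ ($l = \frac{\left(-7 - -21\right) \left(-37\right)}{-26 - 13} = \frac{\left(-7 + 21\right) \left(-37\right)}{-39} = 14 \left(-37\right) \left(- \frac{1}{39}\right) = \left(-518\right) \left(- \frac{1}{39}\right) = \frac{518}{39} \approx 13.282$)
$\frac{C{\left(620,m \right)}}{l} = \frac{15 - 1485}{\frac{518}{39}} = \left(15 - 1485\right) \frac{39}{518} = \left(-1470\right) \frac{39}{518} = - \frac{4095}{37}$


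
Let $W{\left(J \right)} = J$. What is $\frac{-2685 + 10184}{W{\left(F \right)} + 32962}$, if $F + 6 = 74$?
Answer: $\frac{7499}{33030} \approx 0.22704$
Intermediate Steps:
$F = 68$ ($F = -6 + 74 = 68$)
$\frac{-2685 + 10184}{W{\left(F \right)} + 32962} = \frac{-2685 + 10184}{68 + 32962} = \frac{7499}{33030}$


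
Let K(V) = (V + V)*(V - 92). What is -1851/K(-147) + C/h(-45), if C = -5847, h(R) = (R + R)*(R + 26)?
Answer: -11500292/3337635 ≈ -3.4456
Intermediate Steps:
K(V) = 2*V*(-92 + V) (K(V) = (2*V)*(-92 + V) = 2*V*(-92 + V))
h(R) = 2*R*(26 + R) (h(R) = (2*R)*(26 + R) = 2*R*(26 + R))
-1851/K(-147) + C/h(-45) = -1851*(-1/(294*(-92 - 147))) - 5847*(-1/(90*(26 - 45))) = -1851/(2*(-147)*(-239)) - 5847/(2*(-45)*(-19)) = -1851/70266 - 5847/1710 = -1851*1/70266 - 5847*1/1710 = -617/23422 - 1949/570 = -11500292/3337635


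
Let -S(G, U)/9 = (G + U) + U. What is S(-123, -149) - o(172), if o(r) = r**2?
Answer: -25795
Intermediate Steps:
S(G, U) = -18*U - 9*G (S(G, U) = -9*((G + U) + U) = -9*(G + 2*U) = -18*U - 9*G)
S(-123, -149) - o(172) = (-18*(-149) - 9*(-123)) - 1*172**2 = (2682 + 1107) - 1*29584 = 3789 - 29584 = -25795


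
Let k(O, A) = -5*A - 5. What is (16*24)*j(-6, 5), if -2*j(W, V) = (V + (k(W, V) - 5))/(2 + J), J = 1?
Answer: 1920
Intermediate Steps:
k(O, A) = -5 - 5*A
j(W, V) = 5/3 + 2*V/3 (j(W, V) = -(V + ((-5 - 5*V) - 5))/(2*(2 + 1)) = -(V + (-10 - 5*V))/(2*3) = -(-10 - 4*V)/(2*3) = -(-10/3 - 4*V/3)/2 = 5/3 + 2*V/3)
(16*24)*j(-6, 5) = (16*24)*(5/3 + (2/3)*5) = 384*(5/3 + 10/3) = 384*5 = 1920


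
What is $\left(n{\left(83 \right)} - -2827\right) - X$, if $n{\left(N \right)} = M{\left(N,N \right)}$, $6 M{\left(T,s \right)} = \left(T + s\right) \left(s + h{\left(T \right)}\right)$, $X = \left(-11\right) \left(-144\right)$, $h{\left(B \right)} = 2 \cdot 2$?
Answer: $3650$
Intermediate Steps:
$h{\left(B \right)} = 4$
$X = 1584$
$M{\left(T,s \right)} = \frac{\left(4 + s\right) \left(T + s\right)}{6}$ ($M{\left(T,s \right)} = \frac{\left(T + s\right) \left(s + 4\right)}{6} = \frac{\left(T + s\right) \left(4 + s\right)}{6} = \frac{\left(4 + s\right) \left(T + s\right)}{6}$)
$n{\left(N \right)} = \frac{N^{2}}{3} + \frac{4 N}{3}$ ($n{\left(N \right)} = \frac{N^{2}}{6} + \frac{2 N}{3} + \frac{2 N}{3} + \frac{N N}{6} = \frac{N^{2}}{6} + \frac{2 N}{3} + \frac{2 N}{3} + \frac{N^{2}}{6} = \frac{N^{2}}{3} + \frac{4 N}{3}$)
$\left(n{\left(83 \right)} - -2827\right) - X = \left(\frac{1}{3} \cdot 83 \left(4 + 83\right) - -2827\right) - 1584 = \left(\frac{1}{3} \cdot 83 \cdot 87 + 2827\right) - 1584 = \left(2407 + 2827\right) - 1584 = 5234 - 1584 = 3650$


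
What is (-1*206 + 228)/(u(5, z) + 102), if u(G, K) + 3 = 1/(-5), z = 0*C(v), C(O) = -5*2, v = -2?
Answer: 55/247 ≈ 0.22267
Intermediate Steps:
C(O) = -10
z = 0 (z = 0*(-10) = 0)
u(G, K) = -16/5 (u(G, K) = -3 + 1/(-5) = -3 - ⅕ = -16/5)
(-1*206 + 228)/(u(5, z) + 102) = (-1*206 + 228)/(-16/5 + 102) = (-206 + 228)/(494/5) = 22*(5/494) = 55/247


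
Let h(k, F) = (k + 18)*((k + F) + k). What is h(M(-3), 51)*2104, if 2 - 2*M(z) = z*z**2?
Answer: 5470400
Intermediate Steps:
M(z) = 1 - z**3/2 (M(z) = 1 - z*z**2/2 = 1 - z**3/2)
h(k, F) = (18 + k)*(F + 2*k) (h(k, F) = (18 + k)*((F + k) + k) = (18 + k)*(F + 2*k))
h(M(-3), 51)*2104 = (2*(1 - 1/2*(-3)**3)**2 + 18*51 + 36*(1 - 1/2*(-3)**3) + 51*(1 - 1/2*(-3)**3))*2104 = (2*(1 - 1/2*(-27))**2 + 918 + 36*(1 - 1/2*(-27)) + 51*(1 - 1/2*(-27)))*2104 = (2*(1 + 27/2)**2 + 918 + 36*(1 + 27/2) + 51*(1 + 27/2))*2104 = (2*(29/2)**2 + 918 + 36*(29/2) + 51*(29/2))*2104 = (2*(841/4) + 918 + 522 + 1479/2)*2104 = (841/2 + 918 + 522 + 1479/2)*2104 = 2600*2104 = 5470400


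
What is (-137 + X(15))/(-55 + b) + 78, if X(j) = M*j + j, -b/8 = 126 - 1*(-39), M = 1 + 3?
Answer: 107312/1375 ≈ 78.045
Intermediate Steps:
M = 4
b = -1320 (b = -8*(126 - 1*(-39)) = -8*(126 + 39) = -8*165 = -1320)
X(j) = 5*j (X(j) = 4*j + j = 5*j)
(-137 + X(15))/(-55 + b) + 78 = (-137 + 5*15)/(-55 - 1320) + 78 = (-137 + 75)/(-1375) + 78 = -62*(-1/1375) + 78 = 62/1375 + 78 = 107312/1375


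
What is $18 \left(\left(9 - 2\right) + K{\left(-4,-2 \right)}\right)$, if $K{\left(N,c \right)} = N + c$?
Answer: $18$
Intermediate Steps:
$18 \left(\left(9 - 2\right) + K{\left(-4,-2 \right)}\right) = 18 \left(\left(9 - 2\right) - 6\right) = 18 \left(7 - 6\right) = 18 \cdot 1 = 18$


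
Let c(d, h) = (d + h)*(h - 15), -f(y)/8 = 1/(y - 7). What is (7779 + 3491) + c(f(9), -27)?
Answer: 12572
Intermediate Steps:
f(y) = -8/(-7 + y) (f(y) = -8/(y - 7) = -8/(-7 + y))
c(d, h) = (-15 + h)*(d + h) (c(d, h) = (d + h)*(-15 + h) = (-15 + h)*(d + h))
(7779 + 3491) + c(f(9), -27) = (7779 + 3491) + ((-27)**2 - (-120)/(-7 + 9) - 15*(-27) - 8/(-7 + 9)*(-27)) = 11270 + (729 - (-120)/2 + 405 - 8/2*(-27)) = 11270 + (729 - (-120)/2 + 405 - 8*1/2*(-27)) = 11270 + (729 - 15*(-4) + 405 - 4*(-27)) = 11270 + (729 + 60 + 405 + 108) = 11270 + 1302 = 12572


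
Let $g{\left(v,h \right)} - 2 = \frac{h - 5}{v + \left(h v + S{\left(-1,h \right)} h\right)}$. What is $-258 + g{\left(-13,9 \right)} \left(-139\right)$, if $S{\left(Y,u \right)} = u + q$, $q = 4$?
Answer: $- \frac{6412}{13} \approx -493.23$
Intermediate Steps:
$S{\left(Y,u \right)} = 4 + u$ ($S{\left(Y,u \right)} = u + 4 = 4 + u$)
$g{\left(v,h \right)} = 2 + \frac{-5 + h}{v + h v + h \left(4 + h\right)}$ ($g{\left(v,h \right)} = 2 + \frac{h - 5}{v + \left(h v + \left(4 + h\right) h\right)} = 2 + \frac{-5 + h}{v + \left(h v + h \left(4 + h\right)\right)} = 2 + \frac{-5 + h}{v + h v + h \left(4 + h\right)}$)
$-258 + g{\left(-13,9 \right)} \left(-139\right) = -258 + \frac{-5 + 9 + 2 \left(-13\right) + 2 \cdot 9 \left(-13\right) + 2 \cdot 9 \left(4 + 9\right)}{-13 + 9 \left(-13\right) + 9 \left(4 + 9\right)} \left(-139\right) = -258 + \frac{-5 + 9 - 26 - 234 + 2 \cdot 9 \cdot 13}{-13 - 117 + 9 \cdot 13} \left(-139\right) = -258 + \frac{-5 + 9 - 26 - 234 + 234}{-13 - 117 + 117} \left(-139\right) = -258 + \frac{1}{-13} \left(-22\right) \left(-139\right) = -258 + \left(- \frac{1}{13}\right) \left(-22\right) \left(-139\right) = -258 + \frac{22}{13} \left(-139\right) = -258 - \frac{3058}{13} = - \frac{6412}{13}$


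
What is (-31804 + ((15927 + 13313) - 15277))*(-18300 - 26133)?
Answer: 792729153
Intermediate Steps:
(-31804 + ((15927 + 13313) - 15277))*(-18300 - 26133) = (-31804 + (29240 - 15277))*(-44433) = (-31804 + 13963)*(-44433) = -17841*(-44433) = 792729153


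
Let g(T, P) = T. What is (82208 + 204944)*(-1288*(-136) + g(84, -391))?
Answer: 50323962304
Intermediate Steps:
(82208 + 204944)*(-1288*(-136) + g(84, -391)) = (82208 + 204944)*(-1288*(-136) + 84) = 287152*(175168 + 84) = 287152*175252 = 50323962304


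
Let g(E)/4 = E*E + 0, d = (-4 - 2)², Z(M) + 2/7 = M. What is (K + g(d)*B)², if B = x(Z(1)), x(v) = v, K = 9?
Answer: 675116289/49 ≈ 1.3778e+7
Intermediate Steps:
Z(M) = -2/7 + M
d = 36 (d = (-6)² = 36)
g(E) = 4*E² (g(E) = 4*(E*E + 0) = 4*(E² + 0) = 4*E²)
B = 5/7 (B = -2/7 + 1 = 5/7 ≈ 0.71429)
(K + g(d)*B)² = (9 + (4*36²)*(5/7))² = (9 + (4*1296)*(5/7))² = (9 + 5184*(5/7))² = (9 + 25920/7)² = (25983/7)² = 675116289/49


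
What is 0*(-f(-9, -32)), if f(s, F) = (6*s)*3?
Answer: 0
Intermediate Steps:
f(s, F) = 18*s
0*(-f(-9, -32)) = 0*(-18*(-9)) = 0*(-1*(-162)) = 0*162 = 0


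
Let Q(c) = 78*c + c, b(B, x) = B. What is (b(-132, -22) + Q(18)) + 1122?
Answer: 2412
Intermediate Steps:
Q(c) = 79*c
(b(-132, -22) + Q(18)) + 1122 = (-132 + 79*18) + 1122 = (-132 + 1422) + 1122 = 1290 + 1122 = 2412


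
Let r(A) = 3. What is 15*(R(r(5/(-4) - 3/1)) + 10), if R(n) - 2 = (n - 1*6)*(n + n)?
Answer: -90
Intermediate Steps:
R(n) = 2 + 2*n*(-6 + n) (R(n) = 2 + (n - 1*6)*(n + n) = 2 + (n - 6)*(2*n) = 2 + (-6 + n)*(2*n) = 2 + 2*n*(-6 + n))
15*(R(r(5/(-4) - 3/1)) + 10) = 15*((2 - 12*3 + 2*3²) + 10) = 15*((2 - 36 + 2*9) + 10) = 15*((2 - 36 + 18) + 10) = 15*(-16 + 10) = 15*(-6) = -90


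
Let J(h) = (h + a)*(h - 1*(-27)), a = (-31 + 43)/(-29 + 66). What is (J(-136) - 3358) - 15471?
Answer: -149493/37 ≈ -4040.4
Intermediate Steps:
a = 12/37 ≈ 0.32432
J(h) = (27 + h)*(12/37 + h) (J(h) = (h + 12/37)*(h - 1*(-27)) = (12/37 + h)*(h + 27) = (12/37 + h)*(27 + h) = (27 + h)*(12/37 + h))
(J(-136) - 3358) - 15471 = ((324/37 + (-136)**2 + (1011/37)*(-136)) - 3358) - 15471 = ((324/37 + 18496 - 137496/37) - 3358) - 15471 = (547180/37 - 3358) - 15471 = 422934/37 - 15471 = -149493/37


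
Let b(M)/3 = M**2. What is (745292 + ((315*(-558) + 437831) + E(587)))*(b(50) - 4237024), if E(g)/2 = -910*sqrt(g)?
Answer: -4260623689972 + 7697733680*sqrt(587) ≈ -4.0741e+12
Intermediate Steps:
b(M) = 3*M**2
E(g) = -1820*sqrt(g) (E(g) = 2*(-910*sqrt(g)) = -1820*sqrt(g))
(745292 + ((315*(-558) + 437831) + E(587)))*(b(50) - 4237024) = (745292 + ((315*(-558) + 437831) - 1820*sqrt(587)))*(3*50**2 - 4237024) = (745292 + ((-175770 + 437831) - 1820*sqrt(587)))*(3*2500 - 4237024) = (745292 + (262061 - 1820*sqrt(587)))*(7500 - 4237024) = (1007353 - 1820*sqrt(587))*(-4229524) = -4260623689972 + 7697733680*sqrt(587)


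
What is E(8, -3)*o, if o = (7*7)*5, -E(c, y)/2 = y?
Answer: 1470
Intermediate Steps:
E(c, y) = -2*y
o = 245 (o = 49*5 = 245)
E(8, -3)*o = -2*(-3)*245 = 6*245 = 1470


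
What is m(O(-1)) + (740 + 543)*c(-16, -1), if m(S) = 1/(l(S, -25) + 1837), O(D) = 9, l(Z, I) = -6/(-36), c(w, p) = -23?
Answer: -325277701/11023 ≈ -29509.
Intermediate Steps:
l(Z, I) = ⅙ (l(Z, I) = -6*(-1/36) = ⅙)
m(S) = 6/11023 (m(S) = 1/(⅙ + 1837) = 1/(11023/6) = 6/11023)
m(O(-1)) + (740 + 543)*c(-16, -1) = 6/11023 + (740 + 543)*(-23) = 6/11023 + 1283*(-23) = 6/11023 - 29509 = -325277701/11023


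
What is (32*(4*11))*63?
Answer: 88704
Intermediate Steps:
(32*(4*11))*63 = (32*44)*63 = 1408*63 = 88704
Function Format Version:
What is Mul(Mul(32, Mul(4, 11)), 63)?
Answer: 88704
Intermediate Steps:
Mul(Mul(32, Mul(4, 11)), 63) = Mul(Mul(32, 44), 63) = Mul(1408, 63) = 88704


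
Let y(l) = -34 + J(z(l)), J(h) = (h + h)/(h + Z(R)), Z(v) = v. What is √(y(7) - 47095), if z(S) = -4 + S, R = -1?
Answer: I*√47126 ≈ 217.09*I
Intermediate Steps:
J(h) = 2*h/(-1 + h) (J(h) = (h + h)/(h - 1) = (2*h)/(-1 + h) = 2*h/(-1 + h))
y(l) = -34 + 2*(-4 + l)/(-5 + l) (y(l) = -34 + 2*(-4 + l)/(-1 + (-4 + l)) = -34 + 2*(-4 + l)/(-5 + l))
√(y(7) - 47095) = √(2*(81 - 16*7)/(-5 + 7) - 47095) = √(2*(81 - 112)/2 - 47095) = √(2*(½)*(-31) - 47095) = √(-31 - 47095) = √(-47126) = I*√47126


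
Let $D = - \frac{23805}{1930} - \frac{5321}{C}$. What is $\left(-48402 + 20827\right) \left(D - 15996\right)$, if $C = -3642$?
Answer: $\frac{155127673825150}{351453} \approx 4.4139 \cdot 10^{8}$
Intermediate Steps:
$D = - \frac{3821414}{351453}$ ($D = - \frac{23805}{1930} - \frac{5321}{-3642} = \left(-23805\right) \frac{1}{1930} - - \frac{5321}{3642} = - \frac{4761}{386} + \frac{5321}{3642} = - \frac{3821414}{351453} \approx -10.873$)
$\left(-48402 + 20827\right) \left(D - 15996\right) = \left(-48402 + 20827\right) \left(- \frac{3821414}{351453} - 15996\right) = \left(-27575\right) \left(- \frac{5625663602}{351453}\right) = \frac{155127673825150}{351453}$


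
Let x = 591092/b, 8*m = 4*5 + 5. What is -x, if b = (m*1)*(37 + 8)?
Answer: -4728736/1125 ≈ -4203.3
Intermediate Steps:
m = 25/8 (m = (4*5 + 5)/8 = (20 + 5)/8 = (1/8)*25 = 25/8 ≈ 3.1250)
b = 1125/8 (b = ((25/8)*1)*(37 + 8) = (25/8)*45 = 1125/8 ≈ 140.63)
x = 4728736/1125 (x = 591092/(1125/8) = 591092*(8/1125) = 4728736/1125 ≈ 4203.3)
-x = -1*4728736/1125 = -4728736/1125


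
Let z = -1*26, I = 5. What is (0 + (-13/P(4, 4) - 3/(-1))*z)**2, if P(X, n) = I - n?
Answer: 67600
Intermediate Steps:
z = -26
P(X, n) = 5 - n
(0 + (-13/P(4, 4) - 3/(-1))*z)**2 = (0 + (-13/(5 - 1*4) - 3/(-1))*(-26))**2 = (0 + (-13/(5 - 4) - 3*(-1))*(-26))**2 = (0 + (-13/1 + 3)*(-26))**2 = (0 + (-13*1 + 3)*(-26))**2 = (0 + (-13 + 3)*(-26))**2 = (0 - 10*(-26))**2 = (0 + 260)**2 = 260**2 = 67600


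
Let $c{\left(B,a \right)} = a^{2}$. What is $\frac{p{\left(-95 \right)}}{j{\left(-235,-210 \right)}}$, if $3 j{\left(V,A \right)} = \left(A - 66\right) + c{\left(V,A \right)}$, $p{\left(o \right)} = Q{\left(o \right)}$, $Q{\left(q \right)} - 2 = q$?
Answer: $- \frac{93}{14608} \approx -0.0063664$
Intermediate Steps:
$Q{\left(q \right)} = 2 + q$
$p{\left(o \right)} = 2 + o$
$j{\left(V,A \right)} = -22 + \frac{A}{3} + \frac{A^{2}}{3}$ ($j{\left(V,A \right)} = \frac{\left(A - 66\right) + A^{2}}{3} = \frac{\left(-66 + A\right) + A^{2}}{3} = \frac{-66 + A + A^{2}}{3} = -22 + \frac{A}{3} + \frac{A^{2}}{3}$)
$\frac{p{\left(-95 \right)}}{j{\left(-235,-210 \right)}} = \frac{2 - 95}{-22 + \frac{1}{3} \left(-210\right) + \frac{\left(-210\right)^{2}}{3}} = - \frac{93}{-22 - 70 + \frac{1}{3} \cdot 44100} = - \frac{93}{-22 - 70 + 14700} = - \frac{93}{14608}$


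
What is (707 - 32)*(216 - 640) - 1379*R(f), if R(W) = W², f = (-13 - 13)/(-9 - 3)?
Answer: -10536251/36 ≈ -2.9267e+5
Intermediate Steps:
f = 13/6 (f = -26/(-12) = -26*(-1/12) = 13/6 ≈ 2.1667)
(707 - 32)*(216 - 640) - 1379*R(f) = (707 - 32)*(216 - 640) - 1379*(13/6)² = 675*(-424) - 1379*169/36 = -286200 - 233051/36 = -10536251/36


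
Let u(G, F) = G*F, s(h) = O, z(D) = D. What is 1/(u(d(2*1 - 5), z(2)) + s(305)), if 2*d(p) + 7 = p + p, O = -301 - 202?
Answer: -1/516 ≈ -0.0019380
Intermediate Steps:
O = -503
s(h) = -503
d(p) = -7/2 + p (d(p) = -7/2 + (p + p)/2 = -7/2 + (2*p)/2 = -7/2 + p)
u(G, F) = F*G
1/(u(d(2*1 - 5), z(2)) + s(305)) = 1/(2*(-7/2 + (2*1 - 5)) - 503) = 1/(2*(-7/2 + (2 - 5)) - 503) = 1/(2*(-7/2 - 3) - 503) = 1/(2*(-13/2) - 503) = 1/(-13 - 503) = 1/(-516) = -1/516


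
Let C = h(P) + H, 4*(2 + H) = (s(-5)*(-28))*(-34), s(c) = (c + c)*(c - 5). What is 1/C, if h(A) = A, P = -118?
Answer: 1/23680 ≈ 4.2230e-5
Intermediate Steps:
s(c) = 2*c*(-5 + c) (s(c) = (2*c)*(-5 + c) = 2*c*(-5 + c))
H = 23798 (H = -2 + (((2*(-5)*(-5 - 5))*(-28))*(-34))/4 = -2 + (((2*(-5)*(-10))*(-28))*(-34))/4 = -2 + ((100*(-28))*(-34))/4 = -2 + (-2800*(-34))/4 = -2 + (¼)*95200 = -2 + 23800 = 23798)
C = 23680 (C = -118 + 23798 = 23680)
1/C = 1/23680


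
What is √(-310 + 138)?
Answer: 2*I*√43 ≈ 13.115*I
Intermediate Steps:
√(-310 + 138) = √(-172) = 2*I*√43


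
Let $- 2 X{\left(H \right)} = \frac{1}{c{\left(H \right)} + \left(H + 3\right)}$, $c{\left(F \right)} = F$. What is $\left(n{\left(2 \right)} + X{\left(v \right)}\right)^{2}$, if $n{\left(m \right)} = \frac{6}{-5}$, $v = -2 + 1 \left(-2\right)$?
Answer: $\frac{121}{100} \approx 1.21$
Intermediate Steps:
$v = -4$ ($v = -2 - 2 = -4$)
$X{\left(H \right)} = - \frac{1}{2 \left(3 + 2 H\right)}$ ($X{\left(H \right)} = - \frac{1}{2 \left(H + \left(H + 3\right)\right)} = - \frac{1}{2 \left(H + \left(3 + H\right)\right)} = - \frac{1}{2 \left(3 + 2 H\right)}$)
$n{\left(m \right)} = - \frac{6}{5}$ ($n{\left(m \right)} = 6 \left(- \frac{1}{5}\right) = - \frac{6}{5}$)
$\left(n{\left(2 \right)} + X{\left(v \right)}\right)^{2} = \left(- \frac{6}{5} - \frac{1}{6 + 4 \left(-4\right)}\right)^{2} = \left(- \frac{6}{5} - \frac{1}{6 - 16}\right)^{2} = \left(- \frac{6}{5} - \frac{1}{-10}\right)^{2} = \left(- \frac{6}{5} - - \frac{1}{10}\right)^{2} = \left(- \frac{6}{5} + \frac{1}{10}\right)^{2} = \left(- \frac{11}{10}\right)^{2} = \frac{121}{100}$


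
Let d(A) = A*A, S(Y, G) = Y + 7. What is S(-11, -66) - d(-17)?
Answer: -293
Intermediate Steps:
S(Y, G) = 7 + Y
d(A) = A**2
S(-11, -66) - d(-17) = (7 - 11) - 1*(-17)**2 = -4 - 1*289 = -4 - 289 = -293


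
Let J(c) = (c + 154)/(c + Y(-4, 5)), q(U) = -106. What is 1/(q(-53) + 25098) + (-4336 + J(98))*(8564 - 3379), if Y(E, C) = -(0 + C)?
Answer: -17407213408609/774752 ≈ -2.2468e+7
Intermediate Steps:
Y(E, C) = -C
J(c) = (154 + c)/(-5 + c) (J(c) = (c + 154)/(c - 1*5) = (154 + c)/(c - 5) = (154 + c)/(-5 + c))
1/(q(-53) + 25098) + (-4336 + J(98))*(8564 - 3379) = 1/(-106 + 25098) + (-4336 + (154 + 98)/(-5 + 98))*(8564 - 3379) = 1/24992 + (-4336 + 252/93)*5185 = 1/24992 + (-4336 + (1/93)*252)*5185 = 1/24992 + (-4336 + 84/31)*5185 = 1/24992 - 134332/31*5185 = 1/24992 - 696511420/31 = -17407213408609/774752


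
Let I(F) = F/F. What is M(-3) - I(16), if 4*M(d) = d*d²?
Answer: -31/4 ≈ -7.7500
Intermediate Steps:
I(F) = 1
M(d) = d³/4 (M(d) = (d*d²)/4 = d³/4)
M(-3) - I(16) = (¼)*(-3)³ - 1*1 = (¼)*(-27) - 1 = -27/4 - 1 = -31/4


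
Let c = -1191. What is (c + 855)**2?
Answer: 112896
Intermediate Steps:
(c + 855)**2 = (-1191 + 855)**2 = (-336)**2 = 112896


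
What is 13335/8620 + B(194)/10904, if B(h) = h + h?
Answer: 3718735/2349812 ≈ 1.5826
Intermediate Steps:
B(h) = 2*h
13335/8620 + B(194)/10904 = 13335/8620 + (2*194)/10904 = 13335*(1/8620) + 388*(1/10904) = 2667/1724 + 97/2726 = 3718735/2349812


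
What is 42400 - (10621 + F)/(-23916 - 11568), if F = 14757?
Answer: 752273489/17742 ≈ 42401.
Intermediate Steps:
42400 - (10621 + F)/(-23916 - 11568) = 42400 - (10621 + 14757)/(-23916 - 11568) = 42400 - 25378/(-35484) = 42400 - 25378*(-1)/35484 = 42400 - 1*(-12689/17742) = 42400 + 12689/17742 = 752273489/17742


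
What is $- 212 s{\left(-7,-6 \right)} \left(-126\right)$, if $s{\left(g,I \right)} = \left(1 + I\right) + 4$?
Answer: $-26712$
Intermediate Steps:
$s{\left(g,I \right)} = 5 + I$
$- 212 s{\left(-7,-6 \right)} \left(-126\right) = - 212 \left(5 - 6\right) \left(-126\right) = \left(-212\right) \left(-1\right) \left(-126\right) = 212 \left(-126\right) = -26712$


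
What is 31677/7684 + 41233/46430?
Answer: 893798741/178384060 ≈ 5.0105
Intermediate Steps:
31677/7684 + 41233/46430 = 893798741/178384060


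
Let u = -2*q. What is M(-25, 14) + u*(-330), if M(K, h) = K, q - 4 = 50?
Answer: 35615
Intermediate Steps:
q = 54 (q = 4 + 50 = 54)
u = -108 (u = -2*54 = -108)
M(-25, 14) + u*(-330) = -25 - 108*(-330) = -25 + 35640 = 35615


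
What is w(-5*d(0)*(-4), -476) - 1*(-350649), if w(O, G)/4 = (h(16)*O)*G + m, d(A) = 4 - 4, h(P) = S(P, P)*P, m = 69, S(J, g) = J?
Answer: 350925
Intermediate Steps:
h(P) = P² (h(P) = P*P = P²)
d(A) = 0
w(O, G) = 276 + 1024*G*O (w(O, G) = 4*((16²*O)*G + 69) = 4*((256*O)*G + 69) = 4*(256*G*O + 69) = 4*(69 + 256*G*O) = 276 + 1024*G*O)
w(-5*d(0)*(-4), -476) - 1*(-350649) = (276 + 1024*(-476)*(-5*0*(-4))) - 1*(-350649) = (276 + 1024*(-476)*(0*(-4))) + 350649 = (276 + 1024*(-476)*0) + 350649 = (276 + 0) + 350649 = 276 + 350649 = 350925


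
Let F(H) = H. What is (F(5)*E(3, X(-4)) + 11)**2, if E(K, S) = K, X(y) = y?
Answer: 676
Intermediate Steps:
(F(5)*E(3, X(-4)) + 11)**2 = (5*3 + 11)**2 = (15 + 11)**2 = 26**2 = 676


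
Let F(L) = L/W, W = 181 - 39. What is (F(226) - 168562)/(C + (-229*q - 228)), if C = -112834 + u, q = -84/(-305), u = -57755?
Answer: 1216725215/1233469297 ≈ 0.98643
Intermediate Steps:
q = 84/305 (q = -84*(-1/305) = 84/305 ≈ 0.27541)
W = 142
F(L) = L/142
C = -170589 (C = -112834 - 57755 = -170589)
(F(226) - 168562)/(C + (-229*q - 228)) = ((1/142)*226 - 168562)/(-170589 + (-229*84/305 - 228)) = (113/71 - 168562)/(-170589 + (-19236/305 - 228)) = -11967789/(71*(-170589 - 88776/305)) = -11967789/(71*(-52118421/305)) = -11967789/71*(-305/52118421) = 1216725215/1233469297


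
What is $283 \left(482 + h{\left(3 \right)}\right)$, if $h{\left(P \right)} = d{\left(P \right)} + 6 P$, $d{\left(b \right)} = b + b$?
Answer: $143198$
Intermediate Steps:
$d{\left(b \right)} = 2 b$
$h{\left(P \right)} = 8 P$ ($h{\left(P \right)} = 2 P + 6 P = 8 P$)
$283 \left(482 + h{\left(3 \right)}\right) = 283 \left(482 + 8 \cdot 3\right) = 283 \left(482 + 24\right) = 283 \cdot 506 = 143198$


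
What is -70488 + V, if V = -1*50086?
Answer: -120574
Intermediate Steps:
V = -50086
-70488 + V = -70488 - 50086 = -120574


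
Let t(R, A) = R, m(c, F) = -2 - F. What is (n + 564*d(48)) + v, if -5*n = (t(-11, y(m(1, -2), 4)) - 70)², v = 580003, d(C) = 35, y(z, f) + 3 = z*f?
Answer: 2992154/5 ≈ 5.9843e+5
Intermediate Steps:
y(z, f) = -3 + f*z (y(z, f) = -3 + z*f = -3 + f*z)
n = -6561/5 (n = -(-11 - 70)²/5 = -⅕*(-81)² = -⅕*6561 = -6561/5 ≈ -1312.2)
(n + 564*d(48)) + v = (-6561/5 + 564*35) + 580003 = (-6561/5 + 19740) + 580003 = 92139/5 + 580003 = 2992154/5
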